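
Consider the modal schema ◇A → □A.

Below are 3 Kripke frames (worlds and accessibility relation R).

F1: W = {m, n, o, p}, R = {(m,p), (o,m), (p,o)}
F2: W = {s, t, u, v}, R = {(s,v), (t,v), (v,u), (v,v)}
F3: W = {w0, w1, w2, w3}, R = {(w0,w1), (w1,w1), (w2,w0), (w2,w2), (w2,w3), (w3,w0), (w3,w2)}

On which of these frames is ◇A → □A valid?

F1

The schema corresponds to partial functionality: ∀x ∀y ∀z (Rxy ∧ Rxz → y = z).
F1: ✓.
F2: fails — v sees both u and v.
F3: fails — w2 sees both w0 and w2.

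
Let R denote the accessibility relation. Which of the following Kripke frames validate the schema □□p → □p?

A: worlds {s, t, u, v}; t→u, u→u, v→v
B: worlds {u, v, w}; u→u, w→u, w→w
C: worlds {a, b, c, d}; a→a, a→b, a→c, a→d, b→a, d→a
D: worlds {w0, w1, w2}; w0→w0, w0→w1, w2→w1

This is the axiom for density; its first-order frame correspondent is ∀x ∀y (Rxy → ∃z (Rxz ∧ Rzy)).
A: satisfies the condition.
B: satisfies the condition.
C: satisfies the condition.
D: fails — Rw2w1 but no z with Rw2z and Rzw1.

A, B, C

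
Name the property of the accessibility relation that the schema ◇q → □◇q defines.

The Euclidean property

Suppose ◇q→□◇q is valid. Take Rxy, Rxz and set V(q)={y}. Then ◇q at x, so □◇q at x, so ◇q at z, so some w with Rzw has q; w=y, i.e. Rzy. By symmetry of the argument, Ryz.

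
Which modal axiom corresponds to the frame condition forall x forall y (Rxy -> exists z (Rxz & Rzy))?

□□ψ → □ψ

A defining formula is □□ψ → □ψ (the C4 axiom).
Suppose □□ψ→□ψ is valid. Take Rxy and set V(ψ)={w : xR²w}. Then □□ψ at x, so □ψ at x, so ψ at y, i.e. ∃z(Rxz∧Rzy).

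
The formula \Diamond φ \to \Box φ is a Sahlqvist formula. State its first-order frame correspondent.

Partial functionality

This is the CD axiom.
Its frame correspondent is partial functionality — \forall x \forall y \forall z (Rxy \wedge Rxz \to y = z).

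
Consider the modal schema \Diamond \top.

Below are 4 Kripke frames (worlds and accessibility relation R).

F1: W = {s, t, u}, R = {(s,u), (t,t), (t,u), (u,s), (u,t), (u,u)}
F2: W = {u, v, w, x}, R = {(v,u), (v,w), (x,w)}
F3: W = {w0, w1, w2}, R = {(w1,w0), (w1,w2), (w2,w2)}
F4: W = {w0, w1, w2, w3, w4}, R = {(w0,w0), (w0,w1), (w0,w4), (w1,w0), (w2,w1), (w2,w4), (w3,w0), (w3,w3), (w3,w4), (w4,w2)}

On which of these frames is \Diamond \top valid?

F1, F4

The schema corresponds to seriality: \forall x \exists y Rxy.
F1: satisfies the condition.
F2: fails — world u has no successor.
F3: fails — world w0 has no successor.
F4: satisfies the condition.
Valid on: F1, F4.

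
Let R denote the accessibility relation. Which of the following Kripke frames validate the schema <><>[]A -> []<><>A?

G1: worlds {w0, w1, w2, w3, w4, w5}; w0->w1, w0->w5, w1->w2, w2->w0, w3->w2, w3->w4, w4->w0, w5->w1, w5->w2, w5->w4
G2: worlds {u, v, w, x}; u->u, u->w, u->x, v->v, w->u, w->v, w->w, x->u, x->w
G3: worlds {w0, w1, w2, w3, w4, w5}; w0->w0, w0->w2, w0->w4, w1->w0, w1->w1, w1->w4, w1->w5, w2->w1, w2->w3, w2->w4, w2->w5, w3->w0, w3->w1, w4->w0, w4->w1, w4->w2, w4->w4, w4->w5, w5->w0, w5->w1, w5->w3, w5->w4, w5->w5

The schema corresponds to a generalized confluence (Geach) condition: forall x forall y forall z ((x R^2 y & xRz) -> exists w (yRw & z R^2 w)).
G1: fails — w0R²w1, w0Rw1 but no w with w1Rw and w1R²w.
G2: fails — wR²u, wRv but no t with uRt and vR²t.
G3: holds.

G3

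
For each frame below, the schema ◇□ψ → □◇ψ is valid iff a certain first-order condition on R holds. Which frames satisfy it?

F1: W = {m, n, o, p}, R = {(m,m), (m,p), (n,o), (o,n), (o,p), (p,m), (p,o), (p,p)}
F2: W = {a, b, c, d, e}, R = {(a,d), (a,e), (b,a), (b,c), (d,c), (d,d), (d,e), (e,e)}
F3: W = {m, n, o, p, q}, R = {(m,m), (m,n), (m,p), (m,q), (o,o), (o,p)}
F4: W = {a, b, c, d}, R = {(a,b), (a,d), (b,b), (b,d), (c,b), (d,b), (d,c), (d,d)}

F1, F4

Frame correspondent (Sahlqvist): ∀x ∀y ∀z (Rxy ∧ Rxz → ∃w (Ryw ∧ Rzw)) — i.e. convergence.
F1: condition met.
F2: fails — Rbc and Rbc but c and c have no common successor.
F3: fails — Rmm and Rmq but m and q have no common successor.
F4: condition met.
Valid on: F1, F4.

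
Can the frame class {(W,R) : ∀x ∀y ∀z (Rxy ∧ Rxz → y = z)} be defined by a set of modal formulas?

Definable; ◇q → □q defines it

Yes: it is partial functionality, defined by the CD schema ◇q → □q.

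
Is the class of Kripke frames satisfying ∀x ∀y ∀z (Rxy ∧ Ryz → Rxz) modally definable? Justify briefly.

Yes — defined by □q → □□q

Yes: it is transitivity, defined by the 4 schema □q → □□q.
Suppose □q→□□q is valid. Take Rxy, Ryz and set V(q)={w : Rxw}. Then □q at x, so □□q at x, so □q at y, so q at z, i.e. Rxz.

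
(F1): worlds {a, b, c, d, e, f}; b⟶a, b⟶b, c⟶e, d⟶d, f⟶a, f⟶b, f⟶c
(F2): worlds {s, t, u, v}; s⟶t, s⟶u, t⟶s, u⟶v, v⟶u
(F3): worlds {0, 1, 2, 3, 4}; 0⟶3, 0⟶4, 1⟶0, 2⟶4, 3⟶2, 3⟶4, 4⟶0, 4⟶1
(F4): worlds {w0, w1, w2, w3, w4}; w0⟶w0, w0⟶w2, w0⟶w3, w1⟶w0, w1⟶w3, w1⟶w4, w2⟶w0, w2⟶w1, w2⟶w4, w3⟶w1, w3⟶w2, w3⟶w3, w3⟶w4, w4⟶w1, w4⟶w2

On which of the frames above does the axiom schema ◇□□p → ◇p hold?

(F2), (F4)

This is the axiom for a generalized confluence (Geach) condition; its first-order frame correspondent is ∀x ∀y (xRy → ∃w (yR²w ∧ xRw)).
(F1): fails — bRa but no w with aR²w and bRw.
(F2): condition met.
(F3): fails — 3R2 but no w with 2R²w and 3Rw.
(F4): condition met.
Valid on: (F2), (F4).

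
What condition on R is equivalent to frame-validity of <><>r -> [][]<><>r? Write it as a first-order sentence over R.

This is a Sahlqvist (Geach-type) schema ◇^2□^0r → □^2◇^2r.
Minimal-valuation argument: fix x; take any y with xR^2y and any z with xR^2z. Set V(r) to the set of worlds R-reachable from y in exactly 0 steps. Then □^0r holds at y, so the antecedent holds at x; validity forces ◇^2r at z, giving a w with zR^2w and yR^0w.
First-order correspondent: forall x forall y forall z ((x R^2 y & x R^2 z) -> exists w (y = w & z R^2 w)).

forall x forall y forall z ((x R^2 y & x R^2 z) -> exists w (y = w & z R^2 w))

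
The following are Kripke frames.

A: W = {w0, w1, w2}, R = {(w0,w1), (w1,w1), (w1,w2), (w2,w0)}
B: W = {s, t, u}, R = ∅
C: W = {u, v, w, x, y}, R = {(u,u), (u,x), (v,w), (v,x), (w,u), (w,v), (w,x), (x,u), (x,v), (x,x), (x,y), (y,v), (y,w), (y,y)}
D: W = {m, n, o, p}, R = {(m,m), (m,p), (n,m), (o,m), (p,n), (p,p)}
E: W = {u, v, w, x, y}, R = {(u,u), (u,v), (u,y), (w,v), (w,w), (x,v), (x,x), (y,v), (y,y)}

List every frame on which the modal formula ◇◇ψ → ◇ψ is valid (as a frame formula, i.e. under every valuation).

Frame correspondent (Sahlqvist): ∀x ∀y ∀z (Rxy ∧ Ryz → Rxz) — i.e. transitivity.
A: fails — Rw1w2 and Rw2w0 but not Rw1w0.
B: holds.
C: fails — Rwx and Rxy but not Rwy.
D: fails — Rom and Rmp but not Rop.
E: holds.
Valid on: B, E.

B, E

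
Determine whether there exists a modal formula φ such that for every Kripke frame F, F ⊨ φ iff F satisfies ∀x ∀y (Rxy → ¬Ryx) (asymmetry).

Not modally definable

Modal frame validity is preserved under surjective bounded morphisms.
The 5-cycle (worlds s,t,u,v,w with s→t→u→v→w→s) is asymmetric. Mapping every world to a single reflexive point • is a surjective bounded morphism, and the reflexive point is not asymmetric (R•• but asymmetry requires ¬R••).
So the class is not modally definable.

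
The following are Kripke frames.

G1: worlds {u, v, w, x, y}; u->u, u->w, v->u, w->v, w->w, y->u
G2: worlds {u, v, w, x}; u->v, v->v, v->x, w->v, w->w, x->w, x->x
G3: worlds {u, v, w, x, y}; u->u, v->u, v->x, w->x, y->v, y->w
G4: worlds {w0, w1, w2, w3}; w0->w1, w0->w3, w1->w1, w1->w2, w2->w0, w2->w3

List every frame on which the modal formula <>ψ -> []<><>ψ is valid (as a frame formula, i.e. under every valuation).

G2

This is the axiom for a generalized confluence (Geach) condition; its first-order frame correspondent is forall x forall y forall z ((xRy & xRz) -> exists w (y = w & z R^2 w)).
G1: fails — wRv, wRv but no t with v=t and vR²t.
G2: satisfies the condition.
G3: fails — vRu, vRx but no t with u=t and xR²t.
G4: fails — w0Rw1, w0Rw3 but no w with w1=w and w3R²w.
Valid on: G2.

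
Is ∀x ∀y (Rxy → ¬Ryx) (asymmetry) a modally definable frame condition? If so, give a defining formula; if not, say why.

Not modally definable

Any modally definable frame class is closed under surjective bounded morphisms.
The 4-cycle (worlds a,b,c,d with a→b→c→d→a) is asymmetric. Mapping every world to a single reflexive point • is a surjective bounded morphism, and the reflexive point is not asymmetric (R•• but asymmetry requires ¬R••).
So no modal formula (or set of formulas) defines exactly the asymmetric frames.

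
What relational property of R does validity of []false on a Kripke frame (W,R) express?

Emptiness of R

□⊥ is valid iff no world has any successor (otherwise □⊥ fails at any world with one).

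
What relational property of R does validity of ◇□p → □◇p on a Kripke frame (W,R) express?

Suppose ◇□p→□◇p is valid. Take Rxy, Rxz and set V(p)={w : Ryw}. Then □p at y so ◇□p at x, so □◇p at x, so ◇p at z, giving w with Rzw and Ryw.
Conversely, on a frame with convergence the schema holds at every world under every valuation.
So the correspondent is convergence.

convergence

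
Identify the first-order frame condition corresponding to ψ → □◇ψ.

Symmetry

This is the B axiom.
Its frame correspondent is symmetry — ∀x ∀y (Rxy → Ryx).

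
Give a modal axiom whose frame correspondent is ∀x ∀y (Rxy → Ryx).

s → □◇s

A defining formula is s → □◇s (the B axiom).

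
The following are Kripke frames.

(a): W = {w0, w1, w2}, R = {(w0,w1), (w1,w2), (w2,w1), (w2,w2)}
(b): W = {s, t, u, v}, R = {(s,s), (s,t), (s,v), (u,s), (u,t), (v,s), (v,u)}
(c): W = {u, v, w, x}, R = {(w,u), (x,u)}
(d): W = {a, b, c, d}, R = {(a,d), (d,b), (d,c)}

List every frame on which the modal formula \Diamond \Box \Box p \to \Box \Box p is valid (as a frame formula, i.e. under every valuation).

Frame correspondent (Sahlqvist): \forall x \forall y \forall z ((xRy \wedge x R^2 z) \to \exists w (y R^2 w \wedge z = w)) — i.e. a generalized confluence (Geach) condition.
(a): satisfies the condition.
(b): fails — sRt, sR²s but no w with tR²w and s=w.
(c): satisfies the condition.
(d): fails — aRd, aR²b but no w with dR²w and b=w.

(a), (c)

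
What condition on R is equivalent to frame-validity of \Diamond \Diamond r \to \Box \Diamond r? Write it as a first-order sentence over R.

This is a Sahlqvist (Geach-type) schema ◇^2□^0r → □^1◇^1r.
Minimal-valuation argument: fix x; take any y with xR^2y and any z with xR^1z. Set V(r) to the set of worlds R-reachable from y in exactly 0 steps. Then □^0r holds at y, so the antecedent holds at x; validity forces ◇^1r at z, giving a w with zR^1w and yR^0w.
First-order correspondent: \forall x \forall y \forall z ((x R^2 y \wedge xRz) \to \exists w (y = w \wedge zRw)).

\forall x \forall y \forall z ((x R^2 y \wedge xRz) \to \exists w (y = w \wedge zRw))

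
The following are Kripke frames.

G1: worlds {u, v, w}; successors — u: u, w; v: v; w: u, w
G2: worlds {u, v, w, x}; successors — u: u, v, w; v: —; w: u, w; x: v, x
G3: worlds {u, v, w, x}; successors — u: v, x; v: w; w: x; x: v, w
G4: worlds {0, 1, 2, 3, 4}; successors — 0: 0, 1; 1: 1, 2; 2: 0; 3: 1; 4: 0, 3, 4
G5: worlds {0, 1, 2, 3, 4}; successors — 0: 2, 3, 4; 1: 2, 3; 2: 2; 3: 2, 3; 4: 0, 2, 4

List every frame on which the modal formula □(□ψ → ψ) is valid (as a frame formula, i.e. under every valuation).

The schema corresponds to shift-reflexivity: ∀x ∀y (Rxy → Ryy).
G1: condition met.
G2: fails — Ruv but not Rvv.
G3: fails — Ruv but not Rvv.
G4: fails — R12 but not R22.
G5: fails — R40 but not R00.
Valid on: G1.

G1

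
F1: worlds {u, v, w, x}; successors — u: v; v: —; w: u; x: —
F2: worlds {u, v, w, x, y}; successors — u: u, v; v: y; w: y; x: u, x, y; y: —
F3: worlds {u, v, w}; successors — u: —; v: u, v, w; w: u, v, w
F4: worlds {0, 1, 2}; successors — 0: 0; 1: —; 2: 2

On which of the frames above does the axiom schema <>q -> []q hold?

F1, F4

Frame correspondent (Sahlqvist): forall x forall y forall z (Rxy & Rxz -> y = z) — i.e. partial functionality.
F1: ✓.
F2: fails — u sees both u and v.
F3: fails — v sees both u and v.
F4: ✓.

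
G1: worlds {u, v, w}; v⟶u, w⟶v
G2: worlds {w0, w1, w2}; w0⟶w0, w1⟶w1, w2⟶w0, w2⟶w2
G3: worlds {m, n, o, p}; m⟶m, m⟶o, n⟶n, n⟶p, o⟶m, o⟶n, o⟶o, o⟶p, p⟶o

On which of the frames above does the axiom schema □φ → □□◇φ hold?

G2

This is the axiom for a generalized confluence (Geach) condition; its first-order frame correspondent is ∀x ∀z (xR²z → ∃w (xRw ∧ zRw)).
G1: fails — wR²u but no t with wRt and uRt.
G2: satisfies the condition.
G3: fails — mR²n but no w with mRw and nRw.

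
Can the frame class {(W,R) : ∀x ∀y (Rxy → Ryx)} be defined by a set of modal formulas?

Yes — defined by q → □◇q

This is a Sahlqvist condition; the B axiom q → □◇q defines it.
Suppose q→□◇q is valid. Take Rxy and set V(q)={x}. Then q at x, so □◇q at x, so ◇q at y, so some z with Ryz has q; z=x, i.e. Ryx.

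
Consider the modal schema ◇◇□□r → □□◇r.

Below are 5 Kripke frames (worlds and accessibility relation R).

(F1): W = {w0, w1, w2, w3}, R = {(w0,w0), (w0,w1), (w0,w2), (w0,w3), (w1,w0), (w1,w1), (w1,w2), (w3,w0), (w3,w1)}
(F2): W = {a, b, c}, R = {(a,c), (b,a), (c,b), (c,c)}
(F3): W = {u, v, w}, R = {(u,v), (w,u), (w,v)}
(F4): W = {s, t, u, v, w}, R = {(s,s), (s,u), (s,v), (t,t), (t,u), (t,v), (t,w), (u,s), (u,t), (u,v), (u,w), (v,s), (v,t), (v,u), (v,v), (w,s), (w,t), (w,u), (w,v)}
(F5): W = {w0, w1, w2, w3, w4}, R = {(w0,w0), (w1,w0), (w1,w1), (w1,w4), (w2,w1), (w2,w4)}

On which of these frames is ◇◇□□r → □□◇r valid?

The schema corresponds to a generalized confluence (Geach) condition: ∀x ∀y ∀z ((xR²y ∧ xR²z) → ∃w (yR²w ∧ zRw)).
(F1): fails — w0R²w0, w0R²w2 but no w with w0R²w and w2Rw.
(F2): fails — aR²b, aR²b but no w with bR²w and bRw.
(F3): fails — wR²v, wR²v but no t with vR²t and vRt.
(F4): ✓.
(F5): fails — w1R²w0, w1R²w4 but no w with w0R²w and w4Rw.
Valid on: (F4).

(F4)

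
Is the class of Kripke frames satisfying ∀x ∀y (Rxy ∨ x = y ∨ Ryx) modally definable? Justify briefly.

If a class were modally definable it would be closed under disjoint unions (Goldblatt–Thomason).
Take 4 disjoint single-world reflexive frames: each is trivially connected, but their disjoint union has 4 worlds with no edge between distinct components, so it is not connected.
Hence connectedness of R is not modally definable.

Not modally definable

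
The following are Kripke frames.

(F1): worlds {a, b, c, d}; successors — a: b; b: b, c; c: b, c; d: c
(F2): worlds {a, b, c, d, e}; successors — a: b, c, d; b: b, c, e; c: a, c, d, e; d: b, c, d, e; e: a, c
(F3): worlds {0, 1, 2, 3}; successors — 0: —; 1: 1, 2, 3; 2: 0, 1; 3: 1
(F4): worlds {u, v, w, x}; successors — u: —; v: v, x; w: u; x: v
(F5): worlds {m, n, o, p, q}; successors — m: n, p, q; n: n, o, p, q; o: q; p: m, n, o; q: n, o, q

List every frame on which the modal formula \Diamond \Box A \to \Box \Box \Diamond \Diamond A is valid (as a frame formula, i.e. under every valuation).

(F1), (F2), (F4), (F5)

This is the axiom for a generalized confluence (Geach) condition; its first-order frame correspondent is \forall x \forall y \forall z ((xRy \wedge x R^2 z) \to \exists w (yRw \wedge z R^2 w)).
(F1): satisfies the condition.
(F2): satisfies the condition.
(F3): fails — 1R1, 1R²0 but no w with 1Rw and 0R²w.
(F4): satisfies the condition.
(F5): satisfies the condition.
Valid on: (F1), (F2), (F4), (F5).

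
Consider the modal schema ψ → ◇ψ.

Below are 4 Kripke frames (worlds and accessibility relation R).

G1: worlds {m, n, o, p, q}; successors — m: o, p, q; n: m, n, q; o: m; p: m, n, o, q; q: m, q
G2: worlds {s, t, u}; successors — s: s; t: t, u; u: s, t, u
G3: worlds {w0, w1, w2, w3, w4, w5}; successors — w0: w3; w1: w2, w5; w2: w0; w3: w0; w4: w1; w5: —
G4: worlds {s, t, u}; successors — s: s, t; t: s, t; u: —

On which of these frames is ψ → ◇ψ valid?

This is the axiom for reflexivity; its first-order frame correspondent is ∀x Rxx.
G1: fails — world m does not see itself.
G2: condition met.
G3: fails — world w0 does not see itself.
G4: fails — world u does not see itself.
Valid on: G2.

G2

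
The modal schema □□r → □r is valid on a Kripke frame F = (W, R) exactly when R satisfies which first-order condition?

Density

Suppose □□r→□r is valid. Take Rxy and set V(r)={w : xR²w}. Then □□r at x, so □r at x, so r at y, i.e. ∃z(Rxz∧Rzy).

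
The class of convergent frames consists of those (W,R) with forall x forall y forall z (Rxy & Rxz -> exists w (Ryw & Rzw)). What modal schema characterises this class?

◇□s → □◇s

A defining formula is ◇□s → □◇s (the .2 axiom).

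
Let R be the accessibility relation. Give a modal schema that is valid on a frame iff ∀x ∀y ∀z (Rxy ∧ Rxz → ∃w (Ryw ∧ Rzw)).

A defining formula is ◇□q → □◇q (the .2 axiom).
Suppose ◇□q→□◇q is valid. Take Rxy, Rxz and set V(q)={w : Ryw}. Then □q at y so ◇□q at x, so □◇q at x, so ◇q at z, giving w with Rzw and Ryw.

◇□q → □◇q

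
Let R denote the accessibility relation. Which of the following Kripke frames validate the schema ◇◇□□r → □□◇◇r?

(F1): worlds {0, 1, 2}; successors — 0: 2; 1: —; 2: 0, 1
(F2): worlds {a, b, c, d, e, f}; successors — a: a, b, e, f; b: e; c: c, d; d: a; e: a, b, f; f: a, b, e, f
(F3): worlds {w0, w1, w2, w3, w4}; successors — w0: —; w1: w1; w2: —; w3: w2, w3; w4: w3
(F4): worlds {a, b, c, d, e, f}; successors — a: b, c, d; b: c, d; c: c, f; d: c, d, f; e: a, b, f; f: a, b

This is the axiom for a generalized confluence (Geach) condition; its first-order frame correspondent is ∀x ∀y ∀z ((xR²y ∧ xR²z) → ∃w (yR²w ∧ zR²w)).
(F1): fails — 0R²0, 0R²1 but no w with 0R²w and 1R²w.
(F2): ✓.
(F3): fails — w3R²w2, w3R²w2 but no w with w2R²w and w2R²w.
(F4): ✓.
Valid on: (F2), (F4).

(F2), (F4)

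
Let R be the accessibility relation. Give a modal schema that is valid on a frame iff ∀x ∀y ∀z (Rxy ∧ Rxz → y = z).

The condition is partial functionality. The CD schema ◇ψ → □ψ defines it.
Suppose ◇ψ→□ψ is valid. Take Rxy, Rxz and set V(ψ)={y}. Then ◇ψ at x, so □ψ at x, so ψ at z, i.e. z=y.

◇ψ → □ψ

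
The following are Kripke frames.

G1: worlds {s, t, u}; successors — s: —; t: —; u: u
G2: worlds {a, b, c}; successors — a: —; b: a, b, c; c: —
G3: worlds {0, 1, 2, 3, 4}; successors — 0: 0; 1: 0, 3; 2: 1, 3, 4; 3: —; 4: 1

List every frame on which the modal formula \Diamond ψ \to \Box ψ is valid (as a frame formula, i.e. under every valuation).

G1

This is the axiom for partial functionality; its first-order frame correspondent is \forall x \forall y \forall z (Rxy \wedge Rxz \to y = z).
G1: satisfies the condition.
G2: fails — b sees both a and b.
G3: fails — 1 sees both 0 and 3.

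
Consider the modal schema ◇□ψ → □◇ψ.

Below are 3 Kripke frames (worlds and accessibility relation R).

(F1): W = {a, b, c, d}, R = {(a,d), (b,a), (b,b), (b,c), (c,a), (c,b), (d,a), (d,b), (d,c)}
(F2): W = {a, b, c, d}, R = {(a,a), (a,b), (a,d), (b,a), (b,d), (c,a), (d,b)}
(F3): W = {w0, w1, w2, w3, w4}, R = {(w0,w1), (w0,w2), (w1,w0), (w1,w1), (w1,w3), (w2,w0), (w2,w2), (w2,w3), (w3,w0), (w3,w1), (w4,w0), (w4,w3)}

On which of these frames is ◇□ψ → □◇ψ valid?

(F3)

This is the axiom for convergence; its first-order frame correspondent is ∀x ∀y ∀z (Rxy ∧ Rxz → ∃w (Ryw ∧ Rzw)).
(F1): fails — Rbc and Rba but c and a have no common successor.
(F2): fails — Rab and Rad but b and d have no common successor.
(F3): satisfies the condition.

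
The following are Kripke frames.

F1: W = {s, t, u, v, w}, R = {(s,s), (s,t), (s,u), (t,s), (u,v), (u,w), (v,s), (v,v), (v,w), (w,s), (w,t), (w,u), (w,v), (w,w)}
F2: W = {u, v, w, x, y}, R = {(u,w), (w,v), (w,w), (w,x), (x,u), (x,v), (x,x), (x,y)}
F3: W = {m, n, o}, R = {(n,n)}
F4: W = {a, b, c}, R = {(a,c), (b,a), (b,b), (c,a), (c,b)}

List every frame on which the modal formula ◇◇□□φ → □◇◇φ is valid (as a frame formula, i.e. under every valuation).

F1, F3, F4

Frame correspondent (Sahlqvist): ∀x ∀y ∀z ((xR²y ∧ xRz) → ∃w (yR²w ∧ zR²w)) — i.e. a generalized confluence (Geach) condition.
F1: holds.
F2: fails — uR²v, uRw but no t with vR²t and wR²t.
F3: holds.
F4: holds.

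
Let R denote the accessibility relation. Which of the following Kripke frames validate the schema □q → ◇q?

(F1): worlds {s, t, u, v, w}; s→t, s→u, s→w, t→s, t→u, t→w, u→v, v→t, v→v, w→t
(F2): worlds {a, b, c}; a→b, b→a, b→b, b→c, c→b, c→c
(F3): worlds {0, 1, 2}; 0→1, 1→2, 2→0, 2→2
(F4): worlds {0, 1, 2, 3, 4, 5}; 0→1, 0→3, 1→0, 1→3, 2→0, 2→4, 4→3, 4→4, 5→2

This is the axiom for seriality; its first-order frame correspondent is ∀x ∃y Rxy.
(F1): condition met.
(F2): condition met.
(F3): condition met.
(F4): fails — world 3 has no successor.

(F1), (F2), (F3)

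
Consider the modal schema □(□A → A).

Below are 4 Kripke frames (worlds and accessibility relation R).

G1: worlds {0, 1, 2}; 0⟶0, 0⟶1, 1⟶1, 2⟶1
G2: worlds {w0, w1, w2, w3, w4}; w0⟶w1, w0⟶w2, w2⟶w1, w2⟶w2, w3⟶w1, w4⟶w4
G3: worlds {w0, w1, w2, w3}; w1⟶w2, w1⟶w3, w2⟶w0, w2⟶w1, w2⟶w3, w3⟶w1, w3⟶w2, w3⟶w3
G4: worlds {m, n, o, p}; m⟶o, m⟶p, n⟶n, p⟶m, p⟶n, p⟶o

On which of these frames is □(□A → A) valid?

This is the axiom for shift-reflexivity; its first-order frame correspondent is ∀x ∀y (Rxy → Ryy).
G1: holds.
G2: fails — Rw3w1 but not Rw1w1.
G3: fails — Rw1w2 but not Rw2w2.
G4: fails — Rpm but not Rmm.

G1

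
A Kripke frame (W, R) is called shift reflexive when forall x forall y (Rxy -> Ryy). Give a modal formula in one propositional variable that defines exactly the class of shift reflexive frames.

The condition is shift-reflexivity. The T□ schema □(□s → s) defines it.
Suppose □(□s→s) is valid. Take Rxy and set V(s)={w : Ryw}. Then at y, □s holds; since □(□s→s) at x, □s→s at y, so s at y, i.e. Ryy.

□(□s → s)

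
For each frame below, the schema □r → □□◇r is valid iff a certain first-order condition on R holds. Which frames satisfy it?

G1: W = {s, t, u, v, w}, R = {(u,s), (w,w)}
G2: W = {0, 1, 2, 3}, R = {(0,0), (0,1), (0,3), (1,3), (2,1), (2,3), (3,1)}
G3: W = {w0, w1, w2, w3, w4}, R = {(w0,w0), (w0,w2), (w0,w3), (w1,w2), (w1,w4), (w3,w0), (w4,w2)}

G1, G2

This is the axiom for a generalized confluence (Geach) condition; its first-order frame correspondent is ∀x ∀z (xR²z → ∃w (xRw ∧ zRw)).
G1: ✓.
G2: ✓.
G3: fails — w0R²w2 but no w with w0Rw and w2Rw.
Valid on: G1, G2.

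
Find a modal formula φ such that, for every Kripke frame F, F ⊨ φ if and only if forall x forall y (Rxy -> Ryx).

The condition is symmetry. The B schema p → □◇p defines it.
Suppose p→□◇p is valid. Take Rxy and set V(p)={x}. Then p at x, so □◇p at x, so ◇p at y, so some z with Ryz has p; z=x, i.e. Ryx.

p → □◇p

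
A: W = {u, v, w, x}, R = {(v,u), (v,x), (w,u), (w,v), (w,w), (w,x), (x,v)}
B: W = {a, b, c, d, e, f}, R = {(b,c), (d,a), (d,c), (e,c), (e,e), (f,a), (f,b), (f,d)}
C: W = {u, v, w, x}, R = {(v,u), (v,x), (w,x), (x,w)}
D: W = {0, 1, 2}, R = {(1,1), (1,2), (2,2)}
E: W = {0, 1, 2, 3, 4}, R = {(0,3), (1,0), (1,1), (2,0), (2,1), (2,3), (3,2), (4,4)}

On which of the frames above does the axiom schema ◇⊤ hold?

E

Frame correspondent (Sahlqvist): ∀x ∃y Rxy — i.e. seriality.
A: fails — world u has no successor.
B: fails — world a has no successor.
C: fails — world u has no successor.
D: fails — world 0 has no successor.
E: satisfies the condition.
Valid on: E.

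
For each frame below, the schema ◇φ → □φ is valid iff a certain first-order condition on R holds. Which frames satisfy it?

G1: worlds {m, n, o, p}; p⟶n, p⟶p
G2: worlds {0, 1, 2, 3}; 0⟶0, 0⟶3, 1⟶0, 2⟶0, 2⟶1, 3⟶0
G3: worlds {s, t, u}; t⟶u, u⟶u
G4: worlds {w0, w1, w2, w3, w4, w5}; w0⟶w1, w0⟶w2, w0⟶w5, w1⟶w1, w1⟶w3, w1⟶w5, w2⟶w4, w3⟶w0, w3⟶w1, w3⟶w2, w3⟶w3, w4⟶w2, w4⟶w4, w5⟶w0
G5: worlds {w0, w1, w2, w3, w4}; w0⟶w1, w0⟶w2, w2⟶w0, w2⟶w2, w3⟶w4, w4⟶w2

Frame correspondent (Sahlqvist): ∀x ∀y ∀z (Rxy ∧ Rxz → y = z) — i.e. partial functionality.
G1: fails — p sees both n and p.
G2: fails — 0 sees both 0 and 3.
G3: satisfies the condition.
G4: fails — w0 sees both w1 and w2.
G5: fails — w0 sees both w1 and w2.
Valid on: G3.

G3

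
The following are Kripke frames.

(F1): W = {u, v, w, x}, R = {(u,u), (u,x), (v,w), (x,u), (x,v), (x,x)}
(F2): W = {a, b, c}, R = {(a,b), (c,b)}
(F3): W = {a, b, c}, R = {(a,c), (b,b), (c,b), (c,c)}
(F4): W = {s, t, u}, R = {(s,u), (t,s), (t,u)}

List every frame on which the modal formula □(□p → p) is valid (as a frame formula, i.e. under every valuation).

This is the axiom for shift-reflexivity; its first-order frame correspondent is ∀x ∀y (Rxy → Ryy).
(F1): fails — Rvw but not Rww.
(F2): fails — Rab but not Rbb.
(F3): satisfies the condition.
(F4): fails — Rsu but not Ruu.
Valid on: (F3).

(F3)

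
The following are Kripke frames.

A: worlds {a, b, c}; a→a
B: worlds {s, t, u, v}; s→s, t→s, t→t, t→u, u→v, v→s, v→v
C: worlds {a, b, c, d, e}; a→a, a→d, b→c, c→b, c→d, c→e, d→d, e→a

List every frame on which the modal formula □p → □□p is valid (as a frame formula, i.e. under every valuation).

A

Frame correspondent (Sahlqvist): ∀x ∀y ∀z (Rxy ∧ Ryz → Rxz) — i.e. transitivity.
A: satisfies the condition.
B: fails — Ruv and Rvs but not Rus.
C: fails — Rbc and Rcd but not Rbd.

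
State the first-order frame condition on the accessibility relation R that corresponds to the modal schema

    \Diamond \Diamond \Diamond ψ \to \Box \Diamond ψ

This is a Sahlqvist (Geach-type) schema ◇^3□^0ψ → □^1◇^1ψ.
Minimal-valuation argument: fix x; take any y with xR^3y and any z with xR^1z. Set V(ψ) to the set of worlds R-reachable from y in exactly 0 steps. Then □^0ψ holds at y, so the antecedent holds at x; validity forces ◇^1ψ at z, giving a w with zR^1w and yR^0w.
First-order correspondent: \forall x \forall y \forall z ((x R^3 y \wedge xRz) \to \exists w (y = w \wedge zRw)).

\forall x \forall y \forall z ((x R^3 y \wedge xRz) \to \exists w (y = w \wedge zRw))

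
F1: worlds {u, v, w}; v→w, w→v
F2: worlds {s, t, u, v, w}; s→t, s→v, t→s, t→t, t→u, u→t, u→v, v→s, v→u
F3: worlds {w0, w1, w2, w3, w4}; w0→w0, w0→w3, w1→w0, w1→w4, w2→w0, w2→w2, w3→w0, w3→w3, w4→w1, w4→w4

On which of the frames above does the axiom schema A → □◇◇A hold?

none

This is the axiom for a generalized confluence (Geach) condition; its first-order frame correspondent is ∀x ∀z (xRz → ∃w (x = w ∧ zR²w)).
F1: fails — vRw but no t with v=t and wR²t.
F2: fails — sRv but no w* with s=w* and vR²w*.
F3: fails — w1Rw0 but no w with w1=w and w0R²w.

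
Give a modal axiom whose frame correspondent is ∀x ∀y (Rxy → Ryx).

A defining formula is p → □◇p (the B axiom).
Suppose p→□◇p is valid. Take Rxy and set V(p)={x}. Then p at x, so □◇p at x, so ◇p at y, so some z with Ryz has p; z=x, i.e. Ryx.

p → □◇p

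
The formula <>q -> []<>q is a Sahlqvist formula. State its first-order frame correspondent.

the Euclidean property

Suppose ◇q→□◇q is valid. Take Rxy, Rxz and set V(q)={y}. Then ◇q at x, so □◇q at x, so ◇q at z, so some w with Rzw has q; w=y, i.e. Rzy. By symmetry of the argument, Ryz.
Conversely, any frame satisfying forall x forall y forall z (Rxy & Rxz -> Ryz) validates the schema.
So the correspondent is the Euclidean property.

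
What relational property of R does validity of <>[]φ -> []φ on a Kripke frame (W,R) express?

This schema is equivalent to the 5 axiom ◇φ → □◇φ.
It corresponds to the Euclidean property: forall x forall y forall z (Rxy & Rxz -> Ryz).

the Euclidean property: forall x forall y forall z (Rxy & Rxz -> Ryz)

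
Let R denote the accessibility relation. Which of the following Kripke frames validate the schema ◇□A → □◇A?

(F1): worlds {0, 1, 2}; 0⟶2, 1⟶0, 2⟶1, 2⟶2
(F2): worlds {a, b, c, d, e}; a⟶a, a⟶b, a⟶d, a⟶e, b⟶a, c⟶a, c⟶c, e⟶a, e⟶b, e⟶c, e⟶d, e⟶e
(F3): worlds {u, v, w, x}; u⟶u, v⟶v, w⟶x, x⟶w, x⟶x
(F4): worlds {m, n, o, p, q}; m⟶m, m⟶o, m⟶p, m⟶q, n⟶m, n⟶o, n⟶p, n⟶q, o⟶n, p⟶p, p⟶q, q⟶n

(F3)

This is the axiom for convergence; its first-order frame correspondent is ∀x ∀y ∀z (Rxy ∧ Rxz → ∃w (Ryw ∧ Rzw)).
(F1): fails — R22 and R21 but 2 and 1 have no common successor.
(F2): fails — Rab and Rad but b and d have no common successor.
(F3): satisfies the condition.
(F4): fails — Rmo and Rmm but o and m have no common successor.
Valid on: (F3).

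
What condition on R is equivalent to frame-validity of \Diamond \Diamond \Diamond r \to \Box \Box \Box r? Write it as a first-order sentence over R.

\forall x \forall y \forall z ((x R^3 y \wedge x R^3 z) \to \exists w (y = w \wedge z = w))

This is a Sahlqvist (Geach-type) schema ◇^3□^0r → □^3◇^0r.
Minimal-valuation argument: fix x; take any y with xR^3y and any z with xR^3z. Set V(r) to the set of worlds R-reachable from y in exactly 0 steps. Then □^0r holds at y, so the antecedent holds at x; validity forces ◇^0r at z, giving a w with zR^0w and yR^0w.
First-order correspondent: \forall x \forall y \forall z ((x R^3 y \wedge x R^3 z) \to \exists w (y = w \wedge z = w)).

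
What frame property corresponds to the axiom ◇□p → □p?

the Euclidean property: ∀x ∀y ∀z (Rxy ∧ Rxz → Ryz)

This schema is equivalent to the 5 axiom ◇p → □◇p.
It corresponds to the Euclidean property: ∀x ∀y ∀z (Rxy ∧ Rxz → Ryz).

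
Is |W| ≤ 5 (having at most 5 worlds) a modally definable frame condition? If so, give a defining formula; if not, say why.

Any modally definable frame class is closed under disjoint unions.
Any modal formula valid on each of 6 disjoint one-world frames is valid on their disjoint union (validity is preserved under disjoint unions). Each one-world frame has |W|=1≤5, but the union has |W|=6.
So the class is not modally definable.

Not modally definable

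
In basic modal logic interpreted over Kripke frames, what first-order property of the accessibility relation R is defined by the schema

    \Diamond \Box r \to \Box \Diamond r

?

Suppose ◇□r→□◇r is valid. Take Rxy, Rxz and set V(r)={w : Ryw}. Then □r at y so ◇□r at x, so □◇r at x, so ◇r at z, giving w with Rzw and Ryw.
Conversely, any frame satisfying \forall x \forall y \forall z (Rxy \wedge Rxz \to \exists w (Ryw \wedge Rzw)) validates the schema.
Frame condition: \forall x \forall y \forall z (Rxy \wedge Rxz \to \exists w (Ryw \wedge Rzw)).

convergence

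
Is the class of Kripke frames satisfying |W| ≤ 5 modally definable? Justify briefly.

No

Any modally definable frame class is closed under disjoint unions.
Any modal formula valid on each of 6 disjoint one-world frames is valid on their disjoint union (validity is preserved under disjoint unions). Each one-world frame has |W|=1≤5, but the union has |W|=6.
So the class is not modally definable.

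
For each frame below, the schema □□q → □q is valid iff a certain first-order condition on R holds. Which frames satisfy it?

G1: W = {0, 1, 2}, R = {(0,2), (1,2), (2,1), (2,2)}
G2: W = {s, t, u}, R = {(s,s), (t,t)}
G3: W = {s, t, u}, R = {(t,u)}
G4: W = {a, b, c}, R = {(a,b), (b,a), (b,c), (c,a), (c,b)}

G1, G2

Frame correspondent (Sahlqvist): ∀x ∀y (Rxy → ∃z (Rxz ∧ Rzy)) — i.e. density.
G1: satisfies the condition.
G2: satisfies the condition.
G3: fails — Rtu but no z with Rtz and Rzu.
G4: fails — Rbc but no z with Rbz and Rzc.
Valid on: G1, G2.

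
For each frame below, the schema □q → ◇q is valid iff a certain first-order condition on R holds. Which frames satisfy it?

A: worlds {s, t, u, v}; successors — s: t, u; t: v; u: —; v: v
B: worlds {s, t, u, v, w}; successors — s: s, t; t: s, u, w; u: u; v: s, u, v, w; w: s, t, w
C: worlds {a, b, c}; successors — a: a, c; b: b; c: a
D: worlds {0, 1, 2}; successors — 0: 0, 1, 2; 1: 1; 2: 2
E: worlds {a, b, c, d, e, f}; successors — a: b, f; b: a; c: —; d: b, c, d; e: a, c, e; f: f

This is the axiom for seriality; its first-order frame correspondent is ∀x ∃y Rxy.
A: fails — world u has no successor.
B: ✓.
C: ✓.
D: ✓.
E: fails — world c has no successor.
Valid on: B, C, D.

B, C, D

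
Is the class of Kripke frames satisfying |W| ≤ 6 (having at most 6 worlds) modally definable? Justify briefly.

If a class were modally definable it would be closed under disjoint unions (Goldblatt–Thomason).
Any modal formula valid on each of 7 disjoint one-world frames is valid on their disjoint union (validity is preserved under disjoint unions). Each one-world frame has |W|=1≤6, but the union has |W|=7.
So no modal formula (or set of formulas) defines exactly the |W|≤6 frames.

No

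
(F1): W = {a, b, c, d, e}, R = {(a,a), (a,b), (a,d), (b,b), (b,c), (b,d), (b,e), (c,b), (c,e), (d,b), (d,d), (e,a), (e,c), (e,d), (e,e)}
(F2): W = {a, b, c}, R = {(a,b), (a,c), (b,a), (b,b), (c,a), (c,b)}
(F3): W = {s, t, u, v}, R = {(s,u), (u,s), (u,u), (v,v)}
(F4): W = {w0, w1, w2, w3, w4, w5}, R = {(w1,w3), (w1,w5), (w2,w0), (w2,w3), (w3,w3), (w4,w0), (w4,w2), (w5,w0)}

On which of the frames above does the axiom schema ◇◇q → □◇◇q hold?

(F3)

The schema corresponds to a generalized confluence (Geach) condition: ∀x ∀y ∀z ((xR²y ∧ xRz) → ∃w (y = w ∧ zR²w)).
(F1): fails — aR²a, aRd but no w with a=w and dR²w.
(F2): fails — bR²c, bRa but no w with c=w and aR²w.
(F3): condition met.
(F4): fails — w1R²w0, w1Rw3 but no w with w0=w and w3R²w.
Valid on: (F3).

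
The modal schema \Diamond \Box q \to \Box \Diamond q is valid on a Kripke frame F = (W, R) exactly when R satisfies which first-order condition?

Suppose ◇□q→□◇q is valid. Take Rxy, Rxz and set V(q)={w : Ryw}. Then □q at y so ◇□q at x, so □◇q at x, so ◇q at z, giving w with Rzw and Ryw.
The converse is a direct semantic check.
So the correspondent is convergence.

convergence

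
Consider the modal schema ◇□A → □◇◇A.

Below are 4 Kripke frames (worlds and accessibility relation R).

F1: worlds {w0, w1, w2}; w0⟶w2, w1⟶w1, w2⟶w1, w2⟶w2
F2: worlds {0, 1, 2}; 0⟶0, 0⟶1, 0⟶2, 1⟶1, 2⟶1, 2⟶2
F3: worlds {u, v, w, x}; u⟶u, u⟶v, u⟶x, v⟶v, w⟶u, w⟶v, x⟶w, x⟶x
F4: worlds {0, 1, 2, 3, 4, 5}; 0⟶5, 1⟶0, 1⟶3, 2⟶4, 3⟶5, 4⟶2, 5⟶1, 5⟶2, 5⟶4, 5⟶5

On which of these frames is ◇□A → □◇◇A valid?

F1, F2

Frame correspondent (Sahlqvist): ∀x ∀y ∀z ((xRy ∧ xRz) → ∃w (yRw ∧ zR²w)) — i.e. a generalized confluence (Geach) condition.
F1: ✓.
F2: ✓.
F3: fails — uRx, uRv but no t with xRt and vR²t.
F4: fails — 2R4, 2R4 but no w with 4Rw and 4R²w.
Valid on: F1, F2.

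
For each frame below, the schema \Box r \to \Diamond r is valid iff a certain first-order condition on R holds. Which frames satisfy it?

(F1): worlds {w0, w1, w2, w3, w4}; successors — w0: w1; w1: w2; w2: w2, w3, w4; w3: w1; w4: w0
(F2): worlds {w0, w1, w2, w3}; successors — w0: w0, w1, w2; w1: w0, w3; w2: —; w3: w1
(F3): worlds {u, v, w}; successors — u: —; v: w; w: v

The schema corresponds to seriality: \forall x \exists y Rxy.
(F1): ✓.
(F2): fails — world w2 has no successor.
(F3): fails — world u has no successor.

(F1)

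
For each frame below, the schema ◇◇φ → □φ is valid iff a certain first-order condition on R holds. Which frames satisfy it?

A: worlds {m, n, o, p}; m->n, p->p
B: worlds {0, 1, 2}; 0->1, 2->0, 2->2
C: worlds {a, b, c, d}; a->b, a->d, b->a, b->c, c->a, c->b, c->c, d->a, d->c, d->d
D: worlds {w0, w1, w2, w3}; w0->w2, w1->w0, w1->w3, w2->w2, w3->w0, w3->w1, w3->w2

A

Frame correspondent (Sahlqvist): ∀x ∀y ∀z ((xR²y ∧ xRz) → ∃w (y = w ∧ z = w)) — i.e. a generalized confluence (Geach) condition.
A: condition met.
B: fails — 2R²0, 2R2 but 0 ≠ 2.
C: fails — aR²a, aRb but a ≠ b.
D: fails — w1R²w0, w1Rw3 but w0 ≠ w3.
Valid on: A.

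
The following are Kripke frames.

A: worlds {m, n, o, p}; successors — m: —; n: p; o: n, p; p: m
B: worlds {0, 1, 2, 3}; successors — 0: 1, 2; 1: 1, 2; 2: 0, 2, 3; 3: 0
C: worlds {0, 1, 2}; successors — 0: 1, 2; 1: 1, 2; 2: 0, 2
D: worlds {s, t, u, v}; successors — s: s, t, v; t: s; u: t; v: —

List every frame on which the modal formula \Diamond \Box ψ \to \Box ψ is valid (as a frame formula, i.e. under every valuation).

none

The schema corresponds to the Euclidean property: \forall x \forall y \forall z (Rxy \wedge Rxz \to Ryz).
A: fails — Rnp and Rnp but not Rpp.
B: fails — R02 and R01 but not R21.
C: fails — R02 and R01 but not R21.
D: fails — Rsv and Rsv but not Rvv.
Valid on no frame.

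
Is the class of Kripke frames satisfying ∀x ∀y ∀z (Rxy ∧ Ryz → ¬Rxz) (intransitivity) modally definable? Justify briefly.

If a class were modally definable it would be closed under surjective bounded morphisms (Goldblatt–Thomason).
The 5-cycle (worlds w0,w1,w2,w3,w4 with w0→w1→w2→w3→w4→w0) is intransitive. Mapping every world to a single reflexive point • is a surjective bounded morphism; the reflexive point is not intransitive (R••∧R•• but R••).
Hence intransitivity is not modally definable.

No — not modally definable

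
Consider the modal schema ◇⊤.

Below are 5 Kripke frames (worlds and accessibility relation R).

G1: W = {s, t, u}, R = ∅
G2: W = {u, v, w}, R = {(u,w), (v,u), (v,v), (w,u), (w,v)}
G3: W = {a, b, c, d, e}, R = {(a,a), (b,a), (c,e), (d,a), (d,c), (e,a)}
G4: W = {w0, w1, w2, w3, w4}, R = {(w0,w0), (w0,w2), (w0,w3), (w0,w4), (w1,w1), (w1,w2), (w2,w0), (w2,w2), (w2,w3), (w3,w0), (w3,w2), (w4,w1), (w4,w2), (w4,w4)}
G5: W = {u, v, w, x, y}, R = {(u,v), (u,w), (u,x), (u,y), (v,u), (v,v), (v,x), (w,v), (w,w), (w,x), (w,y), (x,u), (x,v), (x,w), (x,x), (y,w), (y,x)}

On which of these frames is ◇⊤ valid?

G2, G3, G4, G5

Frame correspondent (Sahlqvist): ∀x ∃y Rxy — i.e. seriality.
G1: fails — world s has no successor.
G2: holds.
G3: holds.
G4: holds.
G5: holds.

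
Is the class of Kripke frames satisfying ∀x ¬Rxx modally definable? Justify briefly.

Not definable by any modal formula

Modal frame validity is preserved under surjective bounded morphisms.
The 4-cycle (worlds a,b,c,d with a→b→c→d→a) is irreflexive, and the map sending every world to a single reflexive point • is a surjective bounded morphism (forth: every edge maps to (•,•); back: every world has a successor). So any modal formula valid on the 4-cycle is also valid on the reflexive point, which is not irreflexive.
So no modal formula (or set of formulas) defines exactly the irreflexive frames.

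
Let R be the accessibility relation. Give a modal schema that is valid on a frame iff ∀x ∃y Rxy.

The condition is seriality. The D schema □r → ◇r defines it.
Suppose □r→◇r is valid. At any x set V(r)=W. Then □r at x, so ◇r at x, so x has a successor.

□r → ◇r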